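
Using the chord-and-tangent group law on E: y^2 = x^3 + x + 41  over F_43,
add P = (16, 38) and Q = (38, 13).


P != Q, so use the chord formula.
s = (y2 - y1) / (x2 - x1) = (18) / (22) mod 43 = 36
x3 = s^2 - x1 - x2 mod 43 = 36^2 - 16 - 38 = 38
y3 = s (x1 - x3) - y1 mod 43 = 36 * (16 - 38) - 38 = 30

P + Q = (38, 30)


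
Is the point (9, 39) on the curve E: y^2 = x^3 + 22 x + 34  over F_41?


Check whether y^2 = x^3 + 22 x + 34 (mod 41) for (x, y) = (9, 39).
LHS: y^2 = 39^2 mod 41 = 4
RHS: x^3 + 22 x + 34 = 9^3 + 22*9 + 34 mod 41 = 18
LHS != RHS

No, not on the curve


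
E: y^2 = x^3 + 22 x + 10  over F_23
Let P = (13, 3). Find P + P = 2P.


Doubling: s = (3 x1^2 + a) / (2 y1)
s = (3*13^2 + 22) / (2*3) mod 23 = 0
x3 = s^2 - 2 x1 mod 23 = 0^2 - 2*13 = 20
y3 = s (x1 - x3) - y1 mod 23 = 0 * (13 - 20) - 3 = 20

2P = (20, 20)


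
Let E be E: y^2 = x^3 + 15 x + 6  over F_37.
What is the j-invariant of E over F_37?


Delta = -16(4 a^3 + 27 b^2) mod 37 = 31
-1728 * (4 a)^3 = -1728 * (4*15)^3 mod 37 = 8
j = 8 * 31^(-1) mod 37 = 11

j = 11 (mod 37)


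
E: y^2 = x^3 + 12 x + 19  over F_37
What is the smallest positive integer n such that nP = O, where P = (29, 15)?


Compute successive multiples of P until we hit O:
  1P = (29, 15)
  2P = (6, 23)
  3P = (28, 12)
  4P = (26, 31)
  5P = (31, 8)
  6P = (17, 17)
  7P = (27, 34)
  8P = (25, 21)
  ... (continuing to 33P)
  33P = O

ord(P) = 33


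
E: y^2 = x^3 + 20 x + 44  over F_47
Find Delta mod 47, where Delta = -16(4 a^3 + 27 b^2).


4 a^3 + 27 b^2 = 4*20^3 + 27*44^2 = 32000 + 52272 = 84272
Delta = -16 * (84272) = -1348352
Delta mod 47 = 31

Delta = 31 (mod 47)


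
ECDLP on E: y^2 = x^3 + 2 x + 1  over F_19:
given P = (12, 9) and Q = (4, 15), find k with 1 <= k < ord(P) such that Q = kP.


Enumerate multiples of P until we hit Q = (4, 15):
  1P = (12, 9)
  2P = (4, 15)
Match found at i = 2.

k = 2


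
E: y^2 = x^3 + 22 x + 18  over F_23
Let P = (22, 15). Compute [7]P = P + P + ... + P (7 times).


k = 7 = 111_2 (binary, LSB first: 111)
Double-and-add from P = (22, 15):
  bit 0 = 1: acc = O + (22, 15) = (22, 15)
  bit 1 = 1: acc = (22, 15) + (11, 21) = (19, 21)
  bit 2 = 1: acc = (19, 21) + (9, 5) = (4, 3)

7P = (4, 3)


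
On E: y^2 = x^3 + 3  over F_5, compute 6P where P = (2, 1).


k = 6 = 110_2 (binary, LSB first: 011)
Double-and-add from P = (2, 1):
  bit 0 = 0: acc unchanged = O
  bit 1 = 1: acc = O + (2, 4) = (2, 4)
  bit 2 = 1: acc = (2, 4) + (2, 1) = O

6P = O


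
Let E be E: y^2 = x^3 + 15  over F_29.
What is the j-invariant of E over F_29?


Delta = -16(4 a^3 + 27 b^2) mod 29 = 8
-1728 * (4 a)^3 = -1728 * (4*0)^3 mod 29 = 0
j = 0 * 8^(-1) mod 29 = 0

j = 0 (mod 29)


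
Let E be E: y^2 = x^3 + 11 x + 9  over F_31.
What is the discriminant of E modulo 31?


4 a^3 + 27 b^2 = 4*11^3 + 27*9^2 = 5324 + 2187 = 7511
Delta = -16 * (7511) = -120176
Delta mod 31 = 11

Delta = 11 (mod 31)


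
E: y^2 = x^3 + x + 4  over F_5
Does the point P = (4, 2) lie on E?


Check whether y^2 = x^3 + 1 x + 4 (mod 5) for (x, y) = (4, 2).
LHS: y^2 = 2^2 mod 5 = 4
RHS: x^3 + 1 x + 4 = 4^3 + 1*4 + 4 mod 5 = 2
LHS != RHS

No, not on the curve


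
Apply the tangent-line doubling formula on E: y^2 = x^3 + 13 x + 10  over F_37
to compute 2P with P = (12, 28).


Doubling: s = (3 x1^2 + a) / (2 y1)
s = (3*12^2 + 13) / (2*28) mod 37 = 2
x3 = s^2 - 2 x1 mod 37 = 2^2 - 2*12 = 17
y3 = s (x1 - x3) - y1 mod 37 = 2 * (12 - 17) - 28 = 36

2P = (17, 36)


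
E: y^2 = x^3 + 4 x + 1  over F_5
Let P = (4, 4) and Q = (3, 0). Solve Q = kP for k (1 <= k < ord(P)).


Enumerate multiples of P until we hit Q = (3, 0):
  1P = (4, 4)
  2P = (3, 0)
Match found at i = 2.

k = 2


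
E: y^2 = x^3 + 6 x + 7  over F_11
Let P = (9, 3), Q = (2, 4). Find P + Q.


P != Q, so use the chord formula.
s = (y2 - y1) / (x2 - x1) = (1) / (4) mod 11 = 3
x3 = s^2 - x1 - x2 mod 11 = 3^2 - 9 - 2 = 9
y3 = s (x1 - x3) - y1 mod 11 = 3 * (9 - 9) - 3 = 8

P + Q = (9, 8)


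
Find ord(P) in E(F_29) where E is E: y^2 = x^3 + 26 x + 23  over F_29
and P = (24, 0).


Compute successive multiples of P until we hit O:
  1P = (24, 0)
  2P = O

ord(P) = 2


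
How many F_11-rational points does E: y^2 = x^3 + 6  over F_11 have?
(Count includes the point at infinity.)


For each x in F_11, count y with y^2 = x^3 + 0 x + 6 mod 11:
  x = 2: RHS = 3, y in [5, 6]  -> 2 point(s)
  x = 3: RHS = 0, y in [0]  -> 1 point(s)
  x = 4: RHS = 4, y in [2, 9]  -> 2 point(s)
  x = 8: RHS = 1, y in [1, 10]  -> 2 point(s)
  x = 9: RHS = 9, y in [3, 8]  -> 2 point(s)
  x = 10: RHS = 5, y in [4, 7]  -> 2 point(s)
Affine points: 11. Add the point at infinity: total = 12.

#E(F_11) = 12


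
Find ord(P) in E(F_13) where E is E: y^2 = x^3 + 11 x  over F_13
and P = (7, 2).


Compute successive multiples of P until we hit O:
  1P = (7, 2)
  2P = (9, 10)
  3P = (0, 0)
  4P = (9, 3)
  5P = (7, 11)
  6P = O

ord(P) = 6


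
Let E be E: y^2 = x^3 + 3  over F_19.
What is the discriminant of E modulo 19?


4 a^3 + 27 b^2 = 4*0^3 + 27*3^2 = 0 + 243 = 243
Delta = -16 * (243) = -3888
Delta mod 19 = 7

Delta = 7 (mod 19)


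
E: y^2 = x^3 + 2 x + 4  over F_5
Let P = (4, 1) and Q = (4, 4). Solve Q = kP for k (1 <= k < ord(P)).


Enumerate multiples of P until we hit Q = (4, 4):
  1P = (4, 1)
  2P = (2, 4)
  3P = (0, 3)
  4P = (0, 2)
  5P = (2, 1)
  6P = (4, 4)
Match found at i = 6.

k = 6


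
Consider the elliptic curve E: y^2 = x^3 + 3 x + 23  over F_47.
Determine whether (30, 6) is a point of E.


Check whether y^2 = x^3 + 3 x + 23 (mod 47) for (x, y) = (30, 6).
LHS: y^2 = 6^2 mod 47 = 36
RHS: x^3 + 3 x + 23 = 30^3 + 3*30 + 23 mod 47 = 41
LHS != RHS

No, not on the curve


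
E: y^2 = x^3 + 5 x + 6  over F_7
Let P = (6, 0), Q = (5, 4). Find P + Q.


P != Q, so use the chord formula.
s = (y2 - y1) / (x2 - x1) = (4) / (6) mod 7 = 3
x3 = s^2 - x1 - x2 mod 7 = 3^2 - 6 - 5 = 5
y3 = s (x1 - x3) - y1 mod 7 = 3 * (6 - 5) - 0 = 3

P + Q = (5, 3)


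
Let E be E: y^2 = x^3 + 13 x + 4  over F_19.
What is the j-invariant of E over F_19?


Delta = -16(4 a^3 + 27 b^2) mod 19 = 15
-1728 * (4 a)^3 = -1728 * (4*13)^3 mod 19 = 8
j = 8 * 15^(-1) mod 19 = 17

j = 17 (mod 19)


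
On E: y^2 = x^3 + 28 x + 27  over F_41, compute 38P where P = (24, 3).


k = 38 = 100110_2 (binary, LSB first: 011001)
Double-and-add from P = (24, 3):
  bit 0 = 0: acc unchanged = O
  bit 1 = 1: acc = O + (16, 15) = (16, 15)
  bit 2 = 1: acc = (16, 15) + (8, 36) = (13, 13)
  bit 3 = 0: acc unchanged = (13, 13)
  bit 4 = 0: acc unchanged = (13, 13)
  bit 5 = 1: acc = (13, 13) + (21, 6) = (2, 3)

38P = (2, 3)


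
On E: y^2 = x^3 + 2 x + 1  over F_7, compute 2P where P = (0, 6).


Doubling: s = (3 x1^2 + a) / (2 y1)
s = (3*0^2 + 2) / (2*6) mod 7 = 6
x3 = s^2 - 2 x1 mod 7 = 6^2 - 2*0 = 1
y3 = s (x1 - x3) - y1 mod 7 = 6 * (0 - 1) - 6 = 2

2P = (1, 2)


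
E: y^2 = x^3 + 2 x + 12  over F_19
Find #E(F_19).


For each x in F_19, count y with y^2 = x^3 + 2 x + 12 mod 19:
  x = 2: RHS = 5, y in [9, 10]  -> 2 point(s)
  x = 3: RHS = 7, y in [8, 11]  -> 2 point(s)
  x = 10: RHS = 6, y in [5, 14]  -> 2 point(s)
  x = 11: RHS = 16, y in [4, 15]  -> 2 point(s)
  x = 12: RHS = 16, y in [4, 15]  -> 2 point(s)
  x = 15: RHS = 16, y in [4, 15]  -> 2 point(s)
  x = 16: RHS = 17, y in [6, 13]  -> 2 point(s)
  x = 17: RHS = 0, y in [0]  -> 1 point(s)
  x = 18: RHS = 9, y in [3, 16]  -> 2 point(s)
Affine points: 17. Add the point at infinity: total = 18.

#E(F_19) = 18


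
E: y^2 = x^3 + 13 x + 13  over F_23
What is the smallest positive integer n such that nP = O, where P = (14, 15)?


Compute successive multiples of P until we hit O:
  1P = (14, 15)
  2P = (21, 5)
  3P = (6, 13)
  4P = (16, 19)
  5P = (20, 19)
  6P = (15, 15)
  7P = (17, 8)
  8P = (0, 6)
  ... (continuing to 29P)
  29P = O

ord(P) = 29


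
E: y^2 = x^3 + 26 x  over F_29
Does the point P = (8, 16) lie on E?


Check whether y^2 = x^3 + 26 x + 0 (mod 29) for (x, y) = (8, 16).
LHS: y^2 = 16^2 mod 29 = 24
RHS: x^3 + 26 x + 0 = 8^3 + 26*8 + 0 mod 29 = 24
LHS = RHS

Yes, on the curve


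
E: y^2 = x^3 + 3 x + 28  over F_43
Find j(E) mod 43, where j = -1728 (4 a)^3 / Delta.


Delta = -16(4 a^3 + 27 b^2) mod 43 = 15
-1728 * (4 a)^3 = -1728 * (4*3)^3 mod 43 = 22
j = 22 * 15^(-1) mod 43 = 33

j = 33 (mod 43)


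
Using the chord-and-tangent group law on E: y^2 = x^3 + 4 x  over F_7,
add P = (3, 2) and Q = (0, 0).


P != Q, so use the chord formula.
s = (y2 - y1) / (x2 - x1) = (5) / (4) mod 7 = 3
x3 = s^2 - x1 - x2 mod 7 = 3^2 - 3 - 0 = 6
y3 = s (x1 - x3) - y1 mod 7 = 3 * (3 - 6) - 2 = 3

P + Q = (6, 3)


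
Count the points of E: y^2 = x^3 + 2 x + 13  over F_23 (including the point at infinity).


For each x in F_23, count y with y^2 = x^3 + 2 x + 13 mod 23:
  x = 0: RHS = 13, y in [6, 17]  -> 2 point(s)
  x = 1: RHS = 16, y in [4, 19]  -> 2 point(s)
  x = 2: RHS = 2, y in [5, 18]  -> 2 point(s)
  x = 3: RHS = 0, y in [0]  -> 1 point(s)
  x = 4: RHS = 16, y in [4, 19]  -> 2 point(s)
  x = 7: RHS = 2, y in [5, 18]  -> 2 point(s)
  x = 8: RHS = 12, y in [9, 14]  -> 2 point(s)
  x = 9: RHS = 1, y in [1, 22]  -> 2 point(s)
  x = 11: RHS = 9, y in [3, 20]  -> 2 point(s)
  x = 14: RHS = 2, y in [5, 18]  -> 2 point(s)
  x = 16: RHS = 1, y in [1, 22]  -> 2 point(s)
  x = 18: RHS = 16, y in [4, 19]  -> 2 point(s)
  x = 20: RHS = 3, y in [7, 16]  -> 2 point(s)
  x = 21: RHS = 1, y in [1, 22]  -> 2 point(s)
Affine points: 27. Add the point at infinity: total = 28.

#E(F_23) = 28


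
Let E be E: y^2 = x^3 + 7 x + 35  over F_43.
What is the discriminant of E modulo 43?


4 a^3 + 27 b^2 = 4*7^3 + 27*35^2 = 1372 + 33075 = 34447
Delta = -16 * (34447) = -551152
Delta mod 43 = 22

Delta = 22 (mod 43)


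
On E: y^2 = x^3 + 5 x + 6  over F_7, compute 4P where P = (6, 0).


k = 4 = 100_2 (binary, LSB first: 001)
Double-and-add from P = (6, 0):
  bit 0 = 0: acc unchanged = O
  bit 1 = 0: acc unchanged = O
  bit 2 = 1: acc = O + O = O

4P = O


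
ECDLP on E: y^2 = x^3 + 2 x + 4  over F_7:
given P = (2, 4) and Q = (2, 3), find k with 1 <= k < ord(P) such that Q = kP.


Enumerate multiples of P until we hit Q = (2, 3):
  1P = (2, 4)
  2P = (3, 3)
  3P = (3, 4)
  4P = (2, 3)
Match found at i = 4.

k = 4


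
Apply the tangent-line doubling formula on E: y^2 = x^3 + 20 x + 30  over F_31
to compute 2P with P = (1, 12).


Doubling: s = (3 x1^2 + a) / (2 y1)
s = (3*1^2 + 20) / (2*12) mod 31 = 10
x3 = s^2 - 2 x1 mod 31 = 10^2 - 2*1 = 5
y3 = s (x1 - x3) - y1 mod 31 = 10 * (1 - 5) - 12 = 10

2P = (5, 10)


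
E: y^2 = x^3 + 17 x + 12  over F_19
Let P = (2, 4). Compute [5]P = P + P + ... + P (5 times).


k = 5 = 101_2 (binary, LSB first: 101)
Double-and-add from P = (2, 4):
  bit 0 = 1: acc = O + (2, 4) = (2, 4)
  bit 1 = 0: acc unchanged = (2, 4)
  bit 2 = 1: acc = (2, 4) + (4, 7) = (1, 7)

5P = (1, 7)


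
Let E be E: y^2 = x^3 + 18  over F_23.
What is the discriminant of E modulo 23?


4 a^3 + 27 b^2 = 4*0^3 + 27*18^2 = 0 + 8748 = 8748
Delta = -16 * (8748) = -139968
Delta mod 23 = 10

Delta = 10 (mod 23)


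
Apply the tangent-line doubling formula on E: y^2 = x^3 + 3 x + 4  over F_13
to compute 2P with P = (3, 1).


Doubling: s = (3 x1^2 + a) / (2 y1)
s = (3*3^2 + 3) / (2*1) mod 13 = 2
x3 = s^2 - 2 x1 mod 13 = 2^2 - 2*3 = 11
y3 = s (x1 - x3) - y1 mod 13 = 2 * (3 - 11) - 1 = 9

2P = (11, 9)


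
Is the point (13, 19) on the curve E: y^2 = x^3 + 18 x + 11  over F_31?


Check whether y^2 = x^3 + 18 x + 11 (mod 31) for (x, y) = (13, 19).
LHS: y^2 = 19^2 mod 31 = 20
RHS: x^3 + 18 x + 11 = 13^3 + 18*13 + 11 mod 31 = 24
LHS != RHS

No, not on the curve


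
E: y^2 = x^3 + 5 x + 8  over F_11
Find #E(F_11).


For each x in F_11, count y with y^2 = x^3 + 5 x + 8 mod 11:
  x = 1: RHS = 3, y in [5, 6]  -> 2 point(s)
  x = 2: RHS = 4, y in [2, 9]  -> 2 point(s)
  x = 4: RHS = 4, y in [2, 9]  -> 2 point(s)
  x = 5: RHS = 4, y in [2, 9]  -> 2 point(s)
  x = 6: RHS = 1, y in [1, 10]  -> 2 point(s)
  x = 7: RHS = 1, y in [1, 10]  -> 2 point(s)
  x = 9: RHS = 1, y in [1, 10]  -> 2 point(s)
Affine points: 14. Add the point at infinity: total = 15.

#E(F_11) = 15


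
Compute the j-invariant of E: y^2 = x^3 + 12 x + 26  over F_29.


Delta = -16(4 a^3 + 27 b^2) mod 29 = 12
-1728 * (4 a)^3 = -1728 * (4*12)^3 mod 29 = 6
j = 6 * 12^(-1) mod 29 = 15

j = 15 (mod 29)


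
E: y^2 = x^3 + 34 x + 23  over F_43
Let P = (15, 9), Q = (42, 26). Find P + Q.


P != Q, so use the chord formula.
s = (y2 - y1) / (x2 - x1) = (17) / (27) mod 43 = 7
x3 = s^2 - x1 - x2 mod 43 = 7^2 - 15 - 42 = 35
y3 = s (x1 - x3) - y1 mod 43 = 7 * (15 - 35) - 9 = 23

P + Q = (35, 23)


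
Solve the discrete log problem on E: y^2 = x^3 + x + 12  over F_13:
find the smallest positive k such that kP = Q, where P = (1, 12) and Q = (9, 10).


Enumerate multiples of P until we hit Q = (9, 10):
  1P = (1, 12)
  2P = (2, 3)
  3P = (0, 5)
  4P = (9, 10)
Match found at i = 4.

k = 4


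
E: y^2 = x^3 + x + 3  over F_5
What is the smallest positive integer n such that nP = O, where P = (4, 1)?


Compute successive multiples of P until we hit O:
  1P = (4, 1)
  2P = (1, 0)
  3P = (4, 4)
  4P = O

ord(P) = 4


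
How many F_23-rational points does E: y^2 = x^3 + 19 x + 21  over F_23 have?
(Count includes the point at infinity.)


For each x in F_23, count y with y^2 = x^3 + 19 x + 21 mod 23:
  x = 1: RHS = 18, y in [8, 15]  -> 2 point(s)
  x = 3: RHS = 13, y in [6, 17]  -> 2 point(s)
  x = 4: RHS = 0, y in [0]  -> 1 point(s)
  x = 6: RHS = 6, y in [11, 12]  -> 2 point(s)
  x = 8: RHS = 18, y in [8, 15]  -> 2 point(s)
  x = 9: RHS = 1, y in [1, 22]  -> 2 point(s)
  x = 13: RHS = 4, y in [2, 21]  -> 2 point(s)
  x = 14: RHS = 18, y in [8, 15]  -> 2 point(s)
  x = 15: RHS = 1, y in [1, 22]  -> 2 point(s)
  x = 17: RHS = 13, y in [6, 17]  -> 2 point(s)
  x = 18: RHS = 8, y in [10, 13]  -> 2 point(s)
  x = 20: RHS = 6, y in [11, 12]  -> 2 point(s)
  x = 22: RHS = 1, y in [1, 22]  -> 2 point(s)
Affine points: 25. Add the point at infinity: total = 26.

#E(F_23) = 26


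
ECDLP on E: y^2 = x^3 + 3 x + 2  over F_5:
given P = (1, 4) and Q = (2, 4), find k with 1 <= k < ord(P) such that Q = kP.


Enumerate multiples of P until we hit Q = (2, 4):
  1P = (1, 4)
  2P = (2, 4)
Match found at i = 2.

k = 2


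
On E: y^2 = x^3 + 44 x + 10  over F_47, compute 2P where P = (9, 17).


Doubling: s = (3 x1^2 + a) / (2 y1)
s = (3*9^2 + 44) / (2*17) mod 47 = 43
x3 = s^2 - 2 x1 mod 47 = 43^2 - 2*9 = 45
y3 = s (x1 - x3) - y1 mod 47 = 43 * (9 - 45) - 17 = 33

2P = (45, 33)


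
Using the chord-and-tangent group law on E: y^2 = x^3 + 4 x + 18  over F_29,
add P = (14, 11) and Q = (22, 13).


P != Q, so use the chord formula.
s = (y2 - y1) / (x2 - x1) = (2) / (8) mod 29 = 22
x3 = s^2 - x1 - x2 mod 29 = 22^2 - 14 - 22 = 13
y3 = s (x1 - x3) - y1 mod 29 = 22 * (14 - 13) - 11 = 11

P + Q = (13, 11)


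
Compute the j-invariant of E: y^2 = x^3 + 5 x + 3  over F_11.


Delta = -16(4 a^3 + 27 b^2) mod 11 = 3
-1728 * (4 a)^3 = -1728 * (4*5)^3 mod 11 = 8
j = 8 * 3^(-1) mod 11 = 10

j = 10 (mod 11)


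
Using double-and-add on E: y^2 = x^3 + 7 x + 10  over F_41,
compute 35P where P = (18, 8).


k = 35 = 100011_2 (binary, LSB first: 110001)
Double-and-add from P = (18, 8):
  bit 0 = 1: acc = O + (18, 8) = (18, 8)
  bit 1 = 1: acc = (18, 8) + (28, 31) = (13, 24)
  bit 2 = 0: acc unchanged = (13, 24)
  bit 3 = 0: acc unchanged = (13, 24)
  bit 4 = 0: acc unchanged = (13, 24)
  bit 5 = 1: acc = (13, 24) + (16, 6) = (7, 22)

35P = (7, 22)


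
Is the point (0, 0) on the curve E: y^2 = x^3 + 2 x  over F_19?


Check whether y^2 = x^3 + 2 x + 0 (mod 19) for (x, y) = (0, 0).
LHS: y^2 = 0^2 mod 19 = 0
RHS: x^3 + 2 x + 0 = 0^3 + 2*0 + 0 mod 19 = 0
LHS = RHS

Yes, on the curve


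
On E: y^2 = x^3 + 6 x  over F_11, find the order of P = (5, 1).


Compute successive multiples of P until we hit O:
  1P = (5, 1)
  2P = (5, 10)
  3P = O

ord(P) = 3


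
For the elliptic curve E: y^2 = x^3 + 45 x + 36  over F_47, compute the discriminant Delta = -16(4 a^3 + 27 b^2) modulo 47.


4 a^3 + 27 b^2 = 4*45^3 + 27*36^2 = 364500 + 34992 = 399492
Delta = -16 * (399492) = -6391872
Delta mod 47 = 34

Delta = 34 (mod 47)


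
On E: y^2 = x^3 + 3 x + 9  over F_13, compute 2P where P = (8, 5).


k = 2 = 10_2 (binary, LSB first: 01)
Double-and-add from P = (8, 5):
  bit 0 = 0: acc unchanged = O
  bit 1 = 1: acc = O + (10, 8) = (10, 8)

2P = (10, 8)


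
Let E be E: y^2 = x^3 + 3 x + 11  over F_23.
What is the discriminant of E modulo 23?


4 a^3 + 27 b^2 = 4*3^3 + 27*11^2 = 108 + 3267 = 3375
Delta = -16 * (3375) = -54000
Delta mod 23 = 4

Delta = 4 (mod 23)


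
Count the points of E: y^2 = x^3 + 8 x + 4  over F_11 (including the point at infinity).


For each x in F_11, count y with y^2 = x^3 + 8 x + 4 mod 11:
  x = 0: RHS = 4, y in [2, 9]  -> 2 point(s)
  x = 3: RHS = 0, y in [0]  -> 1 point(s)
  x = 4: RHS = 1, y in [1, 10]  -> 2 point(s)
  x = 5: RHS = 4, y in [2, 9]  -> 2 point(s)
  x = 6: RHS = 4, y in [2, 9]  -> 2 point(s)
Affine points: 9. Add the point at infinity: total = 10.

#E(F_11) = 10


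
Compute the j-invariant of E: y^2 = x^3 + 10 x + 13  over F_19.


Delta = -16(4 a^3 + 27 b^2) mod 19 = 1
-1728 * (4 a)^3 = -1728 * (4*10)^3 mod 19 = 8
j = 8 * 1^(-1) mod 19 = 8

j = 8 (mod 19)


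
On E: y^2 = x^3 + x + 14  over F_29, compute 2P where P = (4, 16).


Doubling: s = (3 x1^2 + a) / (2 y1)
s = (3*4^2 + 1) / (2*16) mod 29 = 26
x3 = s^2 - 2 x1 mod 29 = 26^2 - 2*4 = 1
y3 = s (x1 - x3) - y1 mod 29 = 26 * (4 - 1) - 16 = 4

2P = (1, 4)


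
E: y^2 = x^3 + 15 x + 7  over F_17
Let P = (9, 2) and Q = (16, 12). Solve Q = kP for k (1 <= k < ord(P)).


Enumerate multiples of P until we hit Q = (16, 12):
  1P = (9, 2)
  2P = (7, 8)
  3P = (10, 1)
  4P = (16, 5)
  5P = (13, 6)
  6P = (13, 11)
  7P = (16, 12)
Match found at i = 7.

k = 7


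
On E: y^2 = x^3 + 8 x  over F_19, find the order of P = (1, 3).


Compute successive multiples of P until we hit O:
  1P = (1, 3)
  2P = (4, 1)
  3P = (6, 13)
  4P = (16, 5)
  5P = (7, 0)
  6P = (16, 14)
  7P = (6, 6)
  8P = (4, 18)
  ... (continuing to 10P)
  10P = O

ord(P) = 10


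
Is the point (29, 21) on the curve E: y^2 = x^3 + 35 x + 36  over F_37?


Check whether y^2 = x^3 + 35 x + 36 (mod 37) for (x, y) = (29, 21).
LHS: y^2 = 21^2 mod 37 = 34
RHS: x^3 + 35 x + 36 = 29^3 + 35*29 + 36 mod 37 = 21
LHS != RHS

No, not on the curve


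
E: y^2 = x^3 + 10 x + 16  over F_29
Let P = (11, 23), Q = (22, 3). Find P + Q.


P != Q, so use the chord formula.
s = (y2 - y1) / (x2 - x1) = (9) / (11) mod 29 = 14
x3 = s^2 - x1 - x2 mod 29 = 14^2 - 11 - 22 = 18
y3 = s (x1 - x3) - y1 mod 29 = 14 * (11 - 18) - 23 = 24

P + Q = (18, 24)


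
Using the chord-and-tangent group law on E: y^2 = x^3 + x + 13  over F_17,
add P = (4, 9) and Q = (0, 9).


P != Q, so use the chord formula.
s = (y2 - y1) / (x2 - x1) = (0) / (13) mod 17 = 0
x3 = s^2 - x1 - x2 mod 17 = 0^2 - 4 - 0 = 13
y3 = s (x1 - x3) - y1 mod 17 = 0 * (4 - 13) - 9 = 8

P + Q = (13, 8)


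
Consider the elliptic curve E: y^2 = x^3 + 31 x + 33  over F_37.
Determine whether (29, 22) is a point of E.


Check whether y^2 = x^3 + 31 x + 33 (mod 37) for (x, y) = (29, 22).
LHS: y^2 = 22^2 mod 37 = 3
RHS: x^3 + 31 x + 33 = 29^3 + 31*29 + 33 mod 37 = 13
LHS != RHS

No, not on the curve


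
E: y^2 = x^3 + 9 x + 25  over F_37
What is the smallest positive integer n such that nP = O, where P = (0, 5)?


Compute successive multiples of P until we hit O:
  1P = (0, 5)
  2P = (33, 6)
  3P = (11, 7)
  4P = (19, 5)
  5P = (18, 32)
  6P = (12, 14)
  7P = (14, 3)
  8P = (20, 19)
  ... (continuing to 41P)
  41P = O

ord(P) = 41


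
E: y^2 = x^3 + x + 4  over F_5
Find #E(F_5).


For each x in F_5, count y with y^2 = x^3 + 1 x + 4 mod 5:
  x = 0: RHS = 4, y in [2, 3]  -> 2 point(s)
  x = 1: RHS = 1, y in [1, 4]  -> 2 point(s)
  x = 2: RHS = 4, y in [2, 3]  -> 2 point(s)
  x = 3: RHS = 4, y in [2, 3]  -> 2 point(s)
Affine points: 8. Add the point at infinity: total = 9.

#E(F_5) = 9


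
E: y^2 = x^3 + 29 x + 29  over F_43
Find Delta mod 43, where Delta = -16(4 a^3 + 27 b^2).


4 a^3 + 27 b^2 = 4*29^3 + 27*29^2 = 97556 + 22707 = 120263
Delta = -16 * (120263) = -1924208
Delta mod 43 = 42

Delta = 42 (mod 43)


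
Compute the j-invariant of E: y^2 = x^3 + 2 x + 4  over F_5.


Delta = -16(4 a^3 + 27 b^2) mod 5 = 1
-1728 * (4 a)^3 = -1728 * (4*2)^3 mod 5 = 4
j = 4 * 1^(-1) mod 5 = 4

j = 4 (mod 5)


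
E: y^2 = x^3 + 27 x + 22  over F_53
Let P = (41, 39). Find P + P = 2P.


Doubling: s = (3 x1^2 + a) / (2 y1)
s = (3*41^2 + 27) / (2*39) mod 53 = 12
x3 = s^2 - 2 x1 mod 53 = 12^2 - 2*41 = 9
y3 = s (x1 - x3) - y1 mod 53 = 12 * (41 - 9) - 39 = 27

2P = (9, 27)


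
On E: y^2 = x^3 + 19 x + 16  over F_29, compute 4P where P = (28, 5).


k = 4 = 100_2 (binary, LSB first: 001)
Double-and-add from P = (28, 5):
  bit 0 = 0: acc unchanged = O
  bit 1 = 0: acc unchanged = O
  bit 2 = 1: acc = O + (12, 0) = (12, 0)

4P = (12, 0)


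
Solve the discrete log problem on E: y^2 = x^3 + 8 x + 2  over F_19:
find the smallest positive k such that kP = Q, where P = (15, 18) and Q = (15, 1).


Enumerate multiples of P until we hit Q = (15, 1):
  1P = (15, 18)
  2P = (13, 2)
  3P = (17, 4)
  4P = (17, 15)
  5P = (13, 17)
  6P = (15, 1)
Match found at i = 6.

k = 6


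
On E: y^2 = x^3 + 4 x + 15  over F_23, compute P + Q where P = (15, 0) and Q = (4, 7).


P != Q, so use the chord formula.
s = (y2 - y1) / (x2 - x1) = (7) / (12) mod 23 = 14
x3 = s^2 - x1 - x2 mod 23 = 14^2 - 15 - 4 = 16
y3 = s (x1 - x3) - y1 mod 23 = 14 * (15 - 16) - 0 = 9

P + Q = (16, 9)


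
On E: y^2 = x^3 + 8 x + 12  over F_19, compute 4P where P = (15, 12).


k = 4 = 100_2 (binary, LSB first: 001)
Double-and-add from P = (15, 12):
  bit 0 = 0: acc unchanged = O
  bit 1 = 0: acc unchanged = O
  bit 2 = 1: acc = O + (15, 7) = (15, 7)

4P = (15, 7)


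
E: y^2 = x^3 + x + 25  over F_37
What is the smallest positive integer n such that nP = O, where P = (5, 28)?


Compute successive multiples of P until we hit O:
  1P = (5, 28)
  2P = (6, 5)
  3P = (0, 5)
  4P = (28, 29)
  5P = (31, 32)
  6P = (10, 31)
  7P = (12, 27)
  8P = (17, 16)
  ... (continuing to 29P)
  29P = O

ord(P) = 29


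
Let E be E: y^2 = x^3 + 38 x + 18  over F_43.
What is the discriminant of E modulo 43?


4 a^3 + 27 b^2 = 4*38^3 + 27*18^2 = 219488 + 8748 = 228236
Delta = -16 * (228236) = -3651776
Delta mod 43 = 42

Delta = 42 (mod 43)


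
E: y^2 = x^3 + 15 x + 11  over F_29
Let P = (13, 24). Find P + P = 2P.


Doubling: s = (3 x1^2 + a) / (2 y1)
s = (3*13^2 + 15) / (2*24) mod 29 = 0
x3 = s^2 - 2 x1 mod 29 = 0^2 - 2*13 = 3
y3 = s (x1 - x3) - y1 mod 29 = 0 * (13 - 3) - 24 = 5

2P = (3, 5)


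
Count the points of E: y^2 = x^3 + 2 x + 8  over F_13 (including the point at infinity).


For each x in F_13, count y with y^2 = x^3 + 2 x + 8 mod 13:
  x = 5: RHS = 0, y in [0]  -> 1 point(s)
  x = 7: RHS = 1, y in [1, 12]  -> 2 point(s)
  x = 8: RHS = 3, y in [4, 9]  -> 2 point(s)
  x = 9: RHS = 1, y in [1, 12]  -> 2 point(s)
  x = 10: RHS = 1, y in [1, 12]  -> 2 point(s)
  x = 11: RHS = 9, y in [3, 10]  -> 2 point(s)
Affine points: 11. Add the point at infinity: total = 12.

#E(F_13) = 12


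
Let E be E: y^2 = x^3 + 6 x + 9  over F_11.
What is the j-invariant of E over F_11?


Delta = -16(4 a^3 + 27 b^2) mod 11 = 2
-1728 * (4 a)^3 = -1728 * (4*6)^3 mod 11 = 3
j = 3 * 2^(-1) mod 11 = 7

j = 7 (mod 11)


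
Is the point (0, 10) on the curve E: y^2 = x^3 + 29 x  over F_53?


Check whether y^2 = x^3 + 29 x + 0 (mod 53) for (x, y) = (0, 10).
LHS: y^2 = 10^2 mod 53 = 47
RHS: x^3 + 29 x + 0 = 0^3 + 29*0 + 0 mod 53 = 0
LHS != RHS

No, not on the curve


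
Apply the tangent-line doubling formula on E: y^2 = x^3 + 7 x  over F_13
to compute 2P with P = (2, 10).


Doubling: s = (3 x1^2 + a) / (2 y1)
s = (3*2^2 + 7) / (2*10) mod 13 = 12
x3 = s^2 - 2 x1 mod 13 = 12^2 - 2*2 = 10
y3 = s (x1 - x3) - y1 mod 13 = 12 * (2 - 10) - 10 = 11

2P = (10, 11)


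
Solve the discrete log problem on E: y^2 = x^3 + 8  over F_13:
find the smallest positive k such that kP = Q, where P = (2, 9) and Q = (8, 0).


Enumerate multiples of P until we hit Q = (8, 0):
  1P = (2, 9)
  2P = (8, 0)
Match found at i = 2.

k = 2


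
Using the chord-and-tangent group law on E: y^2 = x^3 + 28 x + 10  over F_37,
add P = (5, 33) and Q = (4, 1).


P != Q, so use the chord formula.
s = (y2 - y1) / (x2 - x1) = (5) / (36) mod 37 = 32
x3 = s^2 - x1 - x2 mod 37 = 32^2 - 5 - 4 = 16
y3 = s (x1 - x3) - y1 mod 37 = 32 * (5 - 16) - 33 = 22

P + Q = (16, 22)


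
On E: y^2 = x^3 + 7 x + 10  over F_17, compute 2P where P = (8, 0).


k = 2 = 10_2 (binary, LSB first: 01)
Double-and-add from P = (8, 0):
  bit 0 = 0: acc unchanged = O
  bit 1 = 1: acc = O + O = O

2P = O


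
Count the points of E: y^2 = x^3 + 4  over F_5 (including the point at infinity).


For each x in F_5, count y with y^2 = x^3 + 0 x + 4 mod 5:
  x = 0: RHS = 4, y in [2, 3]  -> 2 point(s)
  x = 1: RHS = 0, y in [0]  -> 1 point(s)
  x = 3: RHS = 1, y in [1, 4]  -> 2 point(s)
Affine points: 5. Add the point at infinity: total = 6.

#E(F_5) = 6


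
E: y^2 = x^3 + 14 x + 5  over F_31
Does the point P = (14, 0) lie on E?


Check whether y^2 = x^3 + 14 x + 5 (mod 31) for (x, y) = (14, 0).
LHS: y^2 = 0^2 mod 31 = 0
RHS: x^3 + 14 x + 5 = 14^3 + 14*14 + 5 mod 31 = 0
LHS = RHS

Yes, on the curve


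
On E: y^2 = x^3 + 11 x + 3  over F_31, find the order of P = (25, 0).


Compute successive multiples of P until we hit O:
  1P = (25, 0)
  2P = O

ord(P) = 2


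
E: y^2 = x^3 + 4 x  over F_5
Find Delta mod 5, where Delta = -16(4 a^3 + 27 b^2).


4 a^3 + 27 b^2 = 4*4^3 + 27*0^2 = 256 + 0 = 256
Delta = -16 * (256) = -4096
Delta mod 5 = 4

Delta = 4 (mod 5)


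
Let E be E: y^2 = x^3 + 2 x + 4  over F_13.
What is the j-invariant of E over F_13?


Delta = -16(4 a^3 + 27 b^2) mod 13 = 12
-1728 * (4 a)^3 = -1728 * (4*2)^3 mod 13 = 5
j = 5 * 12^(-1) mod 13 = 8

j = 8 (mod 13)


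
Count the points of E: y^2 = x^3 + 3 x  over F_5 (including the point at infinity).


For each x in F_5, count y with y^2 = x^3 + 3 x + 0 mod 5:
  x = 0: RHS = 0, y in [0]  -> 1 point(s)
  x = 1: RHS = 4, y in [2, 3]  -> 2 point(s)
  x = 2: RHS = 4, y in [2, 3]  -> 2 point(s)
  x = 3: RHS = 1, y in [1, 4]  -> 2 point(s)
  x = 4: RHS = 1, y in [1, 4]  -> 2 point(s)
Affine points: 9. Add the point at infinity: total = 10.

#E(F_5) = 10


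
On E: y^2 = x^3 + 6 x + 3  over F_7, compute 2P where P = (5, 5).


Doubling: s = (3 x1^2 + a) / (2 y1)
s = (3*5^2 + 6) / (2*5) mod 7 = 6
x3 = s^2 - 2 x1 mod 7 = 6^2 - 2*5 = 5
y3 = s (x1 - x3) - y1 mod 7 = 6 * (5 - 5) - 5 = 2

2P = (5, 2)


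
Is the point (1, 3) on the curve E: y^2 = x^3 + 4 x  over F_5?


Check whether y^2 = x^3 + 4 x + 0 (mod 5) for (x, y) = (1, 3).
LHS: y^2 = 3^2 mod 5 = 4
RHS: x^3 + 4 x + 0 = 1^3 + 4*1 + 0 mod 5 = 0
LHS != RHS

No, not on the curve


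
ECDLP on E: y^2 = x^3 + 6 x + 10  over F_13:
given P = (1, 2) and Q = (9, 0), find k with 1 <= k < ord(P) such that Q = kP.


Enumerate multiples of P until we hit Q = (9, 0):
  1P = (1, 2)
  2P = (12, 9)
  3P = (9, 0)
Match found at i = 3.

k = 3


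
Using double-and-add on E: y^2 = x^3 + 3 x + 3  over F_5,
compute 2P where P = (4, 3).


k = 2 = 10_2 (binary, LSB first: 01)
Double-and-add from P = (4, 3):
  bit 0 = 0: acc unchanged = O
  bit 1 = 1: acc = O + (3, 3) = (3, 3)

2P = (3, 3)


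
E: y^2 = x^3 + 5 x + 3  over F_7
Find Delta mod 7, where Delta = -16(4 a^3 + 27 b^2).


4 a^3 + 27 b^2 = 4*5^3 + 27*3^2 = 500 + 243 = 743
Delta = -16 * (743) = -11888
Delta mod 7 = 5

Delta = 5 (mod 7)


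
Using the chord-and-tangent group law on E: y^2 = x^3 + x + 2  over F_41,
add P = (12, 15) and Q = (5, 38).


P != Q, so use the chord formula.
s = (y2 - y1) / (x2 - x1) = (23) / (34) mod 41 = 26
x3 = s^2 - x1 - x2 mod 41 = 26^2 - 12 - 5 = 3
y3 = s (x1 - x3) - y1 mod 41 = 26 * (12 - 3) - 15 = 14

P + Q = (3, 14)


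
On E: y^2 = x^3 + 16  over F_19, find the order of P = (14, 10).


Compute successive multiples of P until we hit O:
  1P = (14, 10)
  2P = (11, 6)
  3P = (0, 15)
  4P = (6, 17)
  5P = (6, 2)
  6P = (0, 4)
  7P = (11, 13)
  8P = (14, 9)
  ... (continuing to 9P)
  9P = O

ord(P) = 9


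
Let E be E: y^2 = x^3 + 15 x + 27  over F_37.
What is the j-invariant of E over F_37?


Delta = -16(4 a^3 + 27 b^2) mod 37 = 22
-1728 * (4 a)^3 = -1728 * (4*15)^3 mod 37 = 8
j = 8 * 22^(-1) mod 37 = 34

j = 34 (mod 37)


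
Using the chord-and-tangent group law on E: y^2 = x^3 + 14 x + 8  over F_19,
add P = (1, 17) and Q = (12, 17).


P != Q, so use the chord formula.
s = (y2 - y1) / (x2 - x1) = (0) / (11) mod 19 = 0
x3 = s^2 - x1 - x2 mod 19 = 0^2 - 1 - 12 = 6
y3 = s (x1 - x3) - y1 mod 19 = 0 * (1 - 6) - 17 = 2

P + Q = (6, 2)


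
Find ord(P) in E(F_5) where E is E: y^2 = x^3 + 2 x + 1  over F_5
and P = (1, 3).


Compute successive multiples of P until we hit O:
  1P = (1, 3)
  2P = (3, 2)
  3P = (0, 4)
  4P = (0, 1)
  5P = (3, 3)
  6P = (1, 2)
  7P = O

ord(P) = 7


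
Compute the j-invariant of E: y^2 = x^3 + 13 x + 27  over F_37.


Delta = -16(4 a^3 + 27 b^2) mod 37 = 8
-1728 * (4 a)^3 = -1728 * (4*13)^3 mod 37 = 14
j = 14 * 8^(-1) mod 37 = 11

j = 11 (mod 37)


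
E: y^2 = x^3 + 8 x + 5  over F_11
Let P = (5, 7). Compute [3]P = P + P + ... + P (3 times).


k = 3 = 11_2 (binary, LSB first: 11)
Double-and-add from P = (5, 7):
  bit 0 = 1: acc = O + (5, 7) = (5, 7)
  bit 1 = 1: acc = (5, 7) + (5, 4) = O

3P = O


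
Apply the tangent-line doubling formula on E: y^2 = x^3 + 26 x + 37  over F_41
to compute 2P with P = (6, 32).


Doubling: s = (3 x1^2 + a) / (2 y1)
s = (3*6^2 + 26) / (2*32) mod 41 = 29
x3 = s^2 - 2 x1 mod 41 = 29^2 - 2*6 = 9
y3 = s (x1 - x3) - y1 mod 41 = 29 * (6 - 9) - 32 = 4

2P = (9, 4)


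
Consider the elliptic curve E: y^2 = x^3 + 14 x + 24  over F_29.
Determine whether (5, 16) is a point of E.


Check whether y^2 = x^3 + 14 x + 24 (mod 29) for (x, y) = (5, 16).
LHS: y^2 = 16^2 mod 29 = 24
RHS: x^3 + 14 x + 24 = 5^3 + 14*5 + 24 mod 29 = 16
LHS != RHS

No, not on the curve


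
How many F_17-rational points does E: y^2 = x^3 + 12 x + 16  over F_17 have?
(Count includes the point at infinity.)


For each x in F_17, count y with y^2 = x^3 + 12 x + 16 mod 17:
  x = 0: RHS = 16, y in [4, 13]  -> 2 point(s)
  x = 4: RHS = 9, y in [3, 14]  -> 2 point(s)
  x = 6: RHS = 15, y in [7, 10]  -> 2 point(s)
  x = 7: RHS = 1, y in [1, 16]  -> 2 point(s)
  x = 11: RHS = 0, y in [0]  -> 1 point(s)
  x = 12: RHS = 1, y in [1, 16]  -> 2 point(s)
  x = 14: RHS = 4, y in [2, 15]  -> 2 point(s)
  x = 15: RHS = 1, y in [1, 16]  -> 2 point(s)
Affine points: 15. Add the point at infinity: total = 16.

#E(F_17) = 16


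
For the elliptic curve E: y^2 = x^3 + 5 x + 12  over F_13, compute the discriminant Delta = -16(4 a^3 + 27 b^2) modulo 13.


4 a^3 + 27 b^2 = 4*5^3 + 27*12^2 = 500 + 3888 = 4388
Delta = -16 * (4388) = -70208
Delta mod 13 = 5

Delta = 5 (mod 13)


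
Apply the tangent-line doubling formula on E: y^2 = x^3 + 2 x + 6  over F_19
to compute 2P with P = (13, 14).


Doubling: s = (3 x1^2 + a) / (2 y1)
s = (3*13^2 + 2) / (2*14) mod 19 = 8
x3 = s^2 - 2 x1 mod 19 = 8^2 - 2*13 = 0
y3 = s (x1 - x3) - y1 mod 19 = 8 * (13 - 0) - 14 = 14

2P = (0, 14)


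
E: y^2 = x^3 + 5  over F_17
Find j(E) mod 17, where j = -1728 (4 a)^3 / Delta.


Delta = -16(4 a^3 + 27 b^2) mod 17 = 12
-1728 * (4 a)^3 = -1728 * (4*0)^3 mod 17 = 0
j = 0 * 12^(-1) mod 17 = 0

j = 0 (mod 17)


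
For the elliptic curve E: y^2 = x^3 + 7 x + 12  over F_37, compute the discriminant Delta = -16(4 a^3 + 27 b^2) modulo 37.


4 a^3 + 27 b^2 = 4*7^3 + 27*12^2 = 1372 + 3888 = 5260
Delta = -16 * (5260) = -84160
Delta mod 37 = 15

Delta = 15 (mod 37)


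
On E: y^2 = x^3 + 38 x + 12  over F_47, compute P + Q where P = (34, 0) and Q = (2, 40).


P != Q, so use the chord formula.
s = (y2 - y1) / (x2 - x1) = (40) / (15) mod 47 = 34
x3 = s^2 - x1 - x2 mod 47 = 34^2 - 34 - 2 = 39
y3 = s (x1 - x3) - y1 mod 47 = 34 * (34 - 39) - 0 = 18

P + Q = (39, 18)


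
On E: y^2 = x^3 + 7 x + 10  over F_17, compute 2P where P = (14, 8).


k = 2 = 10_2 (binary, LSB first: 01)
Double-and-add from P = (14, 8):
  bit 0 = 0: acc unchanged = O
  bit 1 = 1: acc = O + (6, 9) = (6, 9)

2P = (6, 9)


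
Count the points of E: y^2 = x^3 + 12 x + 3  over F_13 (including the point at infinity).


For each x in F_13, count y with y^2 = x^3 + 12 x + 3 mod 13:
  x = 0: RHS = 3, y in [4, 9]  -> 2 point(s)
  x = 1: RHS = 3, y in [4, 9]  -> 2 point(s)
  x = 2: RHS = 9, y in [3, 10]  -> 2 point(s)
  x = 3: RHS = 1, y in [1, 12]  -> 2 point(s)
  x = 7: RHS = 1, y in [1, 12]  -> 2 point(s)
  x = 8: RHS = 0, y in [0]  -> 1 point(s)
  x = 11: RHS = 10, y in [6, 7]  -> 2 point(s)
  x = 12: RHS = 3, y in [4, 9]  -> 2 point(s)
Affine points: 15. Add the point at infinity: total = 16.

#E(F_13) = 16


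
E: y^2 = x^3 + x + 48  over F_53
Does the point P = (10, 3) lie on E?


Check whether y^2 = x^3 + 1 x + 48 (mod 53) for (x, y) = (10, 3).
LHS: y^2 = 3^2 mod 53 = 9
RHS: x^3 + 1 x + 48 = 10^3 + 1*10 + 48 mod 53 = 51
LHS != RHS

No, not on the curve


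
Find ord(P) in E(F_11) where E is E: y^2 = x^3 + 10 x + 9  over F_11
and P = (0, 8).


Compute successive multiples of P until we hit O:
  1P = (0, 8)
  2P = (4, 6)
  3P = (10, 8)
  4P = (1, 3)
  5P = (2, 2)
  6P = (7, 2)
  7P = (9, 6)
  8P = (3, 0)
  ... (continuing to 16P)
  16P = O

ord(P) = 16


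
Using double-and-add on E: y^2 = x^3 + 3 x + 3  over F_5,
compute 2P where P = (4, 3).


k = 2 = 10_2 (binary, LSB first: 01)
Double-and-add from P = (4, 3):
  bit 0 = 0: acc unchanged = O
  bit 1 = 1: acc = O + (3, 3) = (3, 3)

2P = (3, 3)


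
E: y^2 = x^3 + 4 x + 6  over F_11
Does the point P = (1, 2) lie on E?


Check whether y^2 = x^3 + 4 x + 6 (mod 11) for (x, y) = (1, 2).
LHS: y^2 = 2^2 mod 11 = 4
RHS: x^3 + 4 x + 6 = 1^3 + 4*1 + 6 mod 11 = 0
LHS != RHS

No, not on the curve


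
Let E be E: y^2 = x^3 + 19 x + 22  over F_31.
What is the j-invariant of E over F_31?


Delta = -16(4 a^3 + 27 b^2) mod 31 = 22
-1728 * (4 a)^3 = -1728 * (4*19)^3 mod 31 = 4
j = 4 * 22^(-1) mod 31 = 3

j = 3 (mod 31)


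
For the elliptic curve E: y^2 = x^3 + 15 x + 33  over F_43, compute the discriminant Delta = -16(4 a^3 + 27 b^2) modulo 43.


4 a^3 + 27 b^2 = 4*15^3 + 27*33^2 = 13500 + 29403 = 42903
Delta = -16 * (42903) = -686448
Delta mod 43 = 4

Delta = 4 (mod 43)


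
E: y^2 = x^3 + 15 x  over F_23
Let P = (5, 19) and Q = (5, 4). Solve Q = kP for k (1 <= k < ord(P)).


Enumerate multiples of P until we hit Q = (5, 4):
  1P = (5, 19)
  2P = (3, 16)
  3P = (0, 0)
  4P = (3, 7)
  5P = (5, 4)
Match found at i = 5.

k = 5


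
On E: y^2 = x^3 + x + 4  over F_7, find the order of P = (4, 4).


Compute successive multiples of P until we hit O:
  1P = (4, 4)
  2P = (6, 3)
  3P = (6, 4)
  4P = (4, 3)
  5P = O

ord(P) = 5


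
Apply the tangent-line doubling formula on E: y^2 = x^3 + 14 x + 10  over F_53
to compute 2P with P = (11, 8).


Doubling: s = (3 x1^2 + a) / (2 y1)
s = (3*11^2 + 14) / (2*8) mod 53 = 7
x3 = s^2 - 2 x1 mod 53 = 7^2 - 2*11 = 27
y3 = s (x1 - x3) - y1 mod 53 = 7 * (11 - 27) - 8 = 39

2P = (27, 39)


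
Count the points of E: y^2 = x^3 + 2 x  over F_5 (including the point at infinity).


For each x in F_5, count y with y^2 = x^3 + 2 x + 0 mod 5:
  x = 0: RHS = 0, y in [0]  -> 1 point(s)
Affine points: 1. Add the point at infinity: total = 2.

#E(F_5) = 2


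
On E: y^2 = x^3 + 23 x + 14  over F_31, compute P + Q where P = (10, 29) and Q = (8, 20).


P != Q, so use the chord formula.
s = (y2 - y1) / (x2 - x1) = (22) / (29) mod 31 = 20
x3 = s^2 - x1 - x2 mod 31 = 20^2 - 10 - 8 = 10
y3 = s (x1 - x3) - y1 mod 31 = 20 * (10 - 10) - 29 = 2

P + Q = (10, 2)


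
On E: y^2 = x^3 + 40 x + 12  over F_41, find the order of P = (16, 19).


Compute successive multiples of P until we hit O:
  1P = (16, 19)
  2P = (25, 27)
  3P = (18, 2)
  4P = (28, 1)
  5P = (30, 2)
  6P = (13, 33)
  7P = (11, 26)
  8P = (34, 39)
  ... (continuing to 42P)
  42P = O

ord(P) = 42


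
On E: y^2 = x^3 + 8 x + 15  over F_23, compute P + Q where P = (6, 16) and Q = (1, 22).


P != Q, so use the chord formula.
s = (y2 - y1) / (x2 - x1) = (6) / (18) mod 23 = 8
x3 = s^2 - x1 - x2 mod 23 = 8^2 - 6 - 1 = 11
y3 = s (x1 - x3) - y1 mod 23 = 8 * (6 - 11) - 16 = 13

P + Q = (11, 13)


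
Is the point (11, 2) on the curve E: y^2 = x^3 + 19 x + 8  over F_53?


Check whether y^2 = x^3 + 19 x + 8 (mod 53) for (x, y) = (11, 2).
LHS: y^2 = 2^2 mod 53 = 4
RHS: x^3 + 19 x + 8 = 11^3 + 19*11 + 8 mod 53 = 11
LHS != RHS

No, not on the curve


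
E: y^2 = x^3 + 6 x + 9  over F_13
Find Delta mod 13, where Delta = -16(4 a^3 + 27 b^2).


4 a^3 + 27 b^2 = 4*6^3 + 27*9^2 = 864 + 2187 = 3051
Delta = -16 * (3051) = -48816
Delta mod 13 = 12

Delta = 12 (mod 13)


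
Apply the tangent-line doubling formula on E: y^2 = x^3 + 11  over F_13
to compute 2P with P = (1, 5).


Doubling: s = (3 x1^2 + a) / (2 y1)
s = (3*1^2 + 0) / (2*5) mod 13 = 12
x3 = s^2 - 2 x1 mod 13 = 12^2 - 2*1 = 12
y3 = s (x1 - x3) - y1 mod 13 = 12 * (1 - 12) - 5 = 6

2P = (12, 6)


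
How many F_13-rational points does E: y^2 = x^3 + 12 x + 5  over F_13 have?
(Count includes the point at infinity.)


For each x in F_13, count y with y^2 = x^3 + 12 x + 5 mod 13:
  x = 3: RHS = 3, y in [4, 9]  -> 2 point(s)
  x = 4: RHS = 0, y in [0]  -> 1 point(s)
  x = 7: RHS = 3, y in [4, 9]  -> 2 point(s)
  x = 9: RHS = 10, y in [6, 7]  -> 2 point(s)
  x = 11: RHS = 12, y in [5, 8]  -> 2 point(s)
Affine points: 9. Add the point at infinity: total = 10.

#E(F_13) = 10


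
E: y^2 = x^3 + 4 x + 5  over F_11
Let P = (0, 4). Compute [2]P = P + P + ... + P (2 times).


k = 2 = 10_2 (binary, LSB first: 01)
Double-and-add from P = (0, 4):
  bit 0 = 0: acc unchanged = O
  bit 1 = 1: acc = O + (3, 0) = (3, 0)

2P = (3, 0)


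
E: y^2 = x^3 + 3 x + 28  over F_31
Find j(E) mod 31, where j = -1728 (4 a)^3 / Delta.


Delta = -16(4 a^3 + 27 b^2) mod 31 = 26
-1728 * (4 a)^3 = -1728 * (4*3)^3 mod 31 = 29
j = 29 * 26^(-1) mod 31 = 19

j = 19 (mod 31)


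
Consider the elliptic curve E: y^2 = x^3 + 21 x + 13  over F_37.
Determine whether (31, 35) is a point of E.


Check whether y^2 = x^3 + 21 x + 13 (mod 37) for (x, y) = (31, 35).
LHS: y^2 = 35^2 mod 37 = 4
RHS: x^3 + 21 x + 13 = 31^3 + 21*31 + 13 mod 37 = 4
LHS = RHS

Yes, on the curve


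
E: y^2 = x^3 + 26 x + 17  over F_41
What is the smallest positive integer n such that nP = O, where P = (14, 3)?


Compute successive multiples of P until we hit O:
  1P = (14, 3)
  2P = (21, 5)
  3P = (27, 5)
  4P = (9, 23)
  5P = (34, 36)
  6P = (3, 9)
  7P = (6, 15)
  8P = (13, 16)
  ... (continuing to 45P)
  45P = O

ord(P) = 45


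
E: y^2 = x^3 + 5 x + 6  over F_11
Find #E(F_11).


For each x in F_11, count y with y^2 = x^3 + 5 x + 6 mod 11:
  x = 1: RHS = 1, y in [1, 10]  -> 2 point(s)
  x = 3: RHS = 4, y in [2, 9]  -> 2 point(s)
  x = 10: RHS = 0, y in [0]  -> 1 point(s)
Affine points: 5. Add the point at infinity: total = 6.

#E(F_11) = 6


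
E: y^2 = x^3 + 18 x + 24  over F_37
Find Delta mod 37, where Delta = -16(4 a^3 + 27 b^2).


4 a^3 + 27 b^2 = 4*18^3 + 27*24^2 = 23328 + 15552 = 38880
Delta = -16 * (38880) = -622080
Delta mod 37 = 1

Delta = 1 (mod 37)


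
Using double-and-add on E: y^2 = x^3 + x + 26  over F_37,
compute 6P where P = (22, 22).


k = 6 = 110_2 (binary, LSB first: 011)
Double-and-add from P = (22, 22):
  bit 0 = 0: acc unchanged = O
  bit 1 = 1: acc = O + (26, 4) = (26, 4)
  bit 2 = 1: acc = (26, 4) + (11, 31) = (21, 24)

6P = (21, 24)


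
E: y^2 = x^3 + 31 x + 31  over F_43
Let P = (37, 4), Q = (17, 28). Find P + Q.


P != Q, so use the chord formula.
s = (y2 - y1) / (x2 - x1) = (24) / (23) mod 43 = 16
x3 = s^2 - x1 - x2 mod 43 = 16^2 - 37 - 17 = 30
y3 = s (x1 - x3) - y1 mod 43 = 16 * (37 - 30) - 4 = 22

P + Q = (30, 22)
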